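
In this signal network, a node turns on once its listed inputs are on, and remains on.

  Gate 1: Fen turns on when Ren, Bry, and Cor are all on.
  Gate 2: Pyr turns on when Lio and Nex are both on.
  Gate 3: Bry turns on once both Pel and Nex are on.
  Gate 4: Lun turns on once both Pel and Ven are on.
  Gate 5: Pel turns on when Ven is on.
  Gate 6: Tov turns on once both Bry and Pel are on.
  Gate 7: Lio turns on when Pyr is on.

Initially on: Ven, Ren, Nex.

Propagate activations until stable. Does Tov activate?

Yes

Ven is on, so Pel turns on (Gate 5).
Pel and Nex are on, so Bry turns on (Gate 3).
Bry and Pel are on, so Tov turns on (Gate 6).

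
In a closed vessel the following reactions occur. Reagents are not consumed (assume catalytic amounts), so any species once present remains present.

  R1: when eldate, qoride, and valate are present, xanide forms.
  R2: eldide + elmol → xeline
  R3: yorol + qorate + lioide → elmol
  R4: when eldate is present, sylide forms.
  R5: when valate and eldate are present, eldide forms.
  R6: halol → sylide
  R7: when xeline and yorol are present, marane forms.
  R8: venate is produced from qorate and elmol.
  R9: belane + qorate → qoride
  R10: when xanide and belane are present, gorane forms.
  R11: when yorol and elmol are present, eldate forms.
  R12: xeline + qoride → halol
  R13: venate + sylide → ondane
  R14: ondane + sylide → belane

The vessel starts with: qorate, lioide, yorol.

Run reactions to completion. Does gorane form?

No

gorane would need xanide and belane (R10), but xanide never forms.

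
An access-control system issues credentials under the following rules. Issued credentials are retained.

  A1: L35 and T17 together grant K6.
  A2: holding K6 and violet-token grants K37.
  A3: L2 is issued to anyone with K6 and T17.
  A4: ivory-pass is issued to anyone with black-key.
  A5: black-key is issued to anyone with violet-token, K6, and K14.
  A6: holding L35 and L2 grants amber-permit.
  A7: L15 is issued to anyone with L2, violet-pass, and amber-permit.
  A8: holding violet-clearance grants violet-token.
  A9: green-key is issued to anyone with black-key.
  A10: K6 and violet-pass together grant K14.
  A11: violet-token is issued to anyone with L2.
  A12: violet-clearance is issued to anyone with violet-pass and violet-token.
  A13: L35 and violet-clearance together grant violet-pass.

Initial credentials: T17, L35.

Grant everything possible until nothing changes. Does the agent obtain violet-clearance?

No

violet-clearance would need violet-pass and violet-token (A12), but violet-pass is never granted.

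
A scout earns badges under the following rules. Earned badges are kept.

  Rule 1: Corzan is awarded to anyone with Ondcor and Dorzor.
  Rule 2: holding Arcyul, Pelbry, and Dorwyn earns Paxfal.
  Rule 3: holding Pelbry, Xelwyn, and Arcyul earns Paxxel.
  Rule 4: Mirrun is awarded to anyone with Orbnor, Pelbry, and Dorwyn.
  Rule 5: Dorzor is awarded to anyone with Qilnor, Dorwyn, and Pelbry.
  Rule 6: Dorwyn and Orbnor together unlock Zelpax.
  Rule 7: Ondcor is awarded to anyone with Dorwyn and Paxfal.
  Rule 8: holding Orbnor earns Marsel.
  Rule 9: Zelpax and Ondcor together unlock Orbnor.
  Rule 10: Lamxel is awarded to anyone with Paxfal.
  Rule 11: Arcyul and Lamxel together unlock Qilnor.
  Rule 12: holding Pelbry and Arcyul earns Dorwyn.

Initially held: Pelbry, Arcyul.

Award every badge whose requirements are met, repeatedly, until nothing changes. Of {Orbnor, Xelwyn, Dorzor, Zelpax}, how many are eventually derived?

1

With Pelbry and Arcyul, Dorwyn is earned (Rule 12).
With Arcyul, Pelbry, and Dorwyn, Paxfal is earned (Rule 2).
With Paxfal, Lamxel is earned (Rule 10).
With Arcyul and Lamxel, Qilnor is earned (Rule 11).
With Qilnor, Dorwyn, and Pelbry, Dorzor is earned (Rule 5).
Orbnor would need Zelpax and Ondcor (Rule 9), but Zelpax is never earned.
No rule produces Xelwyn, and it is not given.
Dorzor: reached.
Zelpax would need Dorwyn and Orbnor (Rule 6), but Orbnor is never earned.
Reached: Dorzor — 1 of the 4.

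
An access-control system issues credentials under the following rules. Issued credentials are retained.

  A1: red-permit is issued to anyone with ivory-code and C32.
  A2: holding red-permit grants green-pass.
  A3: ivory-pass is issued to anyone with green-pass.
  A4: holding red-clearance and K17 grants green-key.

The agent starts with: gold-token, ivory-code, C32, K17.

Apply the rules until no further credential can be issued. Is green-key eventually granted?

green-key would need red-clearance and K17 (A4), but red-clearance is never granted.

No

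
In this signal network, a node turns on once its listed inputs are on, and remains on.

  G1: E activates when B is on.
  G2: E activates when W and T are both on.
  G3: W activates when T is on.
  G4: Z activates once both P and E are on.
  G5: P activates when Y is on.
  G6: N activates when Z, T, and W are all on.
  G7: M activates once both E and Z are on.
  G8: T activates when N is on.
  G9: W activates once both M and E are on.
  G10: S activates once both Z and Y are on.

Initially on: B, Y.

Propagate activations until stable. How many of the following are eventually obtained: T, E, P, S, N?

G5: Y on → P on.
G1: B on → E on.
G4: P and E on → Z on.
Z and Y are on, so S activates (G10).
T would need N (G8), but N never turns on.
E: reached.
P: reached.
S: reached.
N would need Z, T, and W (G6), but T never turns on.
Reached: E, P, and S — 3 of the 5.

3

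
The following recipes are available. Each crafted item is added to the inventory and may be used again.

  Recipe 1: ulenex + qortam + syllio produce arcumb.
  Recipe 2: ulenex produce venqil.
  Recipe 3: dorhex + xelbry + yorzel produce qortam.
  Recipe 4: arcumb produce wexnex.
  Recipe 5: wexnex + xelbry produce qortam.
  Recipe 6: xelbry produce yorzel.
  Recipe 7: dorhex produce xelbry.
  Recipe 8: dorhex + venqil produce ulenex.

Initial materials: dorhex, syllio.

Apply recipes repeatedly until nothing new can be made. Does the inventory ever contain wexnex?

No

wexnex would need arcumb (Recipe 4), but arcumb is never obtained.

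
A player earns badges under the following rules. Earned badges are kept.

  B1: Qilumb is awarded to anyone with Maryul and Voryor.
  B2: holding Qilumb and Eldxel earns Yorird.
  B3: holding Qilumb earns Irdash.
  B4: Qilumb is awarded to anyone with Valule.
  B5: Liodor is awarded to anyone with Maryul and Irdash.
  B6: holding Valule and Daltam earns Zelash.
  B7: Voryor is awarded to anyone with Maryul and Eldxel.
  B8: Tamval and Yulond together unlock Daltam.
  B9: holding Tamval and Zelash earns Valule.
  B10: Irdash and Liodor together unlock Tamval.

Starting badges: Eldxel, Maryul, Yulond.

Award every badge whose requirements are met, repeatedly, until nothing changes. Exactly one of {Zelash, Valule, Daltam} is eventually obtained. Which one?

With Maryul and Eldxel, Voryor is earned (B7).
With Maryul and Voryor, Qilumb is earned (B1).
With Qilumb, Irdash is earned (B3).
With Maryul and Irdash, Liodor is earned (B5).
With Irdash and Liodor, Tamval is earned (B10).
With Tamval and Yulond, Daltam is earned (B8).
Zelash would need Valule and Daltam (B6), but Valule is never earned. Valule would need Tamval and Zelash (B9), but Zelash is never earned.

Daltam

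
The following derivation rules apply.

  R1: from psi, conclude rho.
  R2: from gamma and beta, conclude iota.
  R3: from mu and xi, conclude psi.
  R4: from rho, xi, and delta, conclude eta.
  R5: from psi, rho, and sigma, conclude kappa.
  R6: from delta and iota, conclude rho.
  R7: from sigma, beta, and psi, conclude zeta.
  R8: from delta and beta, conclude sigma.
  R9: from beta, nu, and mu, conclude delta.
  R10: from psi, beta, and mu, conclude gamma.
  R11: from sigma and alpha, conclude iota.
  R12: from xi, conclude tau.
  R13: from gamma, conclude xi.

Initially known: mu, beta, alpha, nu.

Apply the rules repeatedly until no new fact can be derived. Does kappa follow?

No

kappa would need psi, rho, and sigma (R5), but psi is never established.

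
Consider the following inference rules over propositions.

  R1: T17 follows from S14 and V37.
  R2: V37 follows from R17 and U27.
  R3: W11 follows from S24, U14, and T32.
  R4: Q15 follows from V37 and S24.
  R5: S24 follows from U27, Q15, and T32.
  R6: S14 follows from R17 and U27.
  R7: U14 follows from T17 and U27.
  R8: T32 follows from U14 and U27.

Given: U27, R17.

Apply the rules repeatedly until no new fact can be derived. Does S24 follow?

No

S24 would need U27, Q15, and T32 (R5), but Q15 is never established.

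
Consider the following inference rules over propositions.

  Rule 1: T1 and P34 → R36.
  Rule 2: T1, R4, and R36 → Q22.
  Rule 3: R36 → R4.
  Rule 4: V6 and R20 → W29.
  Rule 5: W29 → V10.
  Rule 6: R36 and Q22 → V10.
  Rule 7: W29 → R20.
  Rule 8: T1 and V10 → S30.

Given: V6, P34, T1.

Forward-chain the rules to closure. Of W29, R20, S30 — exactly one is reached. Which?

S30

From T1 and P34, Rule 1 gives R36.
From R36, Rule 3 gives R4.
T1, R4, and R36 hold, so Q22 follows (Rule 2).
R36 and Q22 hold, so V10 follows (Rule 6).
T1 and V10 hold, so S30 follows (Rule 8).
W29 would need V6 and R20 (Rule 4), but R20 is never established. R20 would need W29 (Rule 7), but W29 is never established.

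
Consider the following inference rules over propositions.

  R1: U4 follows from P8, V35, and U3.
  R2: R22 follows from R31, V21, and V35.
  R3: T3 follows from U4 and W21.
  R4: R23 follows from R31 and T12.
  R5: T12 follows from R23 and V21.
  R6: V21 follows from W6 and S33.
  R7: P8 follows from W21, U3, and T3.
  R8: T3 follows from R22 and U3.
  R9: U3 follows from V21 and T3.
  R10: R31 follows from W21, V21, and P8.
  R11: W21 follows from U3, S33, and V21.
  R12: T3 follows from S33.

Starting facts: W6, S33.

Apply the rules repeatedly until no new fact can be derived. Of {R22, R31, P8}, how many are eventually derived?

2

W6 and S33 hold, so V21 follows (R6).
S33 holds, so T3 follows (R12).
From V21 and T3, R9 gives U3.
From U3, S33, and V21, R11 gives W21.
W21, U3, and T3 hold, so P8 follows (R7).
W21, V21, and P8 hold, so R31 follows (R10).
R22 would need R31, V21, and V35 (R2), but V35 is never established.
R31: reached.
P8: reached.
Reached: R31 and P8 — 2 of the 3.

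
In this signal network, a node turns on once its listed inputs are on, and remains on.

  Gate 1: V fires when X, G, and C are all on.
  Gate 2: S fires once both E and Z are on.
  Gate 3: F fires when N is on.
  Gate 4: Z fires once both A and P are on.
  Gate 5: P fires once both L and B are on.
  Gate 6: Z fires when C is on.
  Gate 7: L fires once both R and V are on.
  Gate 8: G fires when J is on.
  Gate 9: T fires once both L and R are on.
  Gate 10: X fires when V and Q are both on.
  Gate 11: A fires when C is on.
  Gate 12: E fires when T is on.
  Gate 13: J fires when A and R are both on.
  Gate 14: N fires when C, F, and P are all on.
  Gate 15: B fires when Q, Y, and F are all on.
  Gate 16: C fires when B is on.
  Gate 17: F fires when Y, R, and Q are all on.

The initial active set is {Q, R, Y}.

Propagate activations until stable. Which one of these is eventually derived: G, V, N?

Y, R, and Q are on, so F fires (Gate 17).
Q, Y, and F are on, so B fires (Gate 15).
Gate 16: B on → C on.
C is on, so A fires (Gate 11).
A and R are on, so J fires (Gate 13).
J is on, so G fires (Gate 8).
N would need C, F, and P (Gate 14), but P never turns on. V would need X, G, and C (Gate 1), but X never turns on.

G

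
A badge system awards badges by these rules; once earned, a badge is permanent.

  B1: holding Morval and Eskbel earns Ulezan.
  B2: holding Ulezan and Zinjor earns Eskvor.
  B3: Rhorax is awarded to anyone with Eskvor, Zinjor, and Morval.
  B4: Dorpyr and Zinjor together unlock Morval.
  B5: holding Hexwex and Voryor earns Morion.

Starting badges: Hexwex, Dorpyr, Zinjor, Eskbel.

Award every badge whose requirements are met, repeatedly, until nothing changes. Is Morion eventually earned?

No

Morion would need Hexwex and Voryor (B5), but Voryor is never earned.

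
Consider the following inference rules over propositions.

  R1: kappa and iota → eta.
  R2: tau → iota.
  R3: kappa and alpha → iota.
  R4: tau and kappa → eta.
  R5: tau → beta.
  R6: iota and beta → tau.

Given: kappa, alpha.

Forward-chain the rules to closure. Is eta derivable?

Yes

kappa and alpha hold, so iota follows (R3).
From kappa and iota, R1 gives eta.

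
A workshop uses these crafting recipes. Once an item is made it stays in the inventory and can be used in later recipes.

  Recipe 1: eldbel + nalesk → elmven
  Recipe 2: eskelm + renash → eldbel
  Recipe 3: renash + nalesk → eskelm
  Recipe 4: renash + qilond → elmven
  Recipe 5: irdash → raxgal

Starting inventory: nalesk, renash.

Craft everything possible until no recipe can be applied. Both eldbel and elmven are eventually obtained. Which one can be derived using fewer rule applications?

eldbel: renash + nalesk → eskelm (Recipe 3). Using Recipe 2, eskelm and renash make eldbel. [2 rule applications]
elmven: Using Recipe 3, renash and nalesk make eskelm. eskelm + renash → eldbel (Recipe 2). eldbel + nalesk → elmven (Recipe 1). [3 rule applications]
eldbel needs fewer.

eldbel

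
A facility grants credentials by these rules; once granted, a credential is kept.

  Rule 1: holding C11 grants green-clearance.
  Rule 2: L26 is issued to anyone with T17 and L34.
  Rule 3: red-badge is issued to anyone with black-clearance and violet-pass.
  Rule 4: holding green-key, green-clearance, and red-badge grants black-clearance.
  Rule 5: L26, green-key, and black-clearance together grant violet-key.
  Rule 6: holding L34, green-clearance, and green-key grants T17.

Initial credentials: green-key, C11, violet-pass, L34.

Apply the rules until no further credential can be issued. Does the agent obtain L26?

Yes

Holding C11 grants green-clearance (Rule 1).
Holding L34, green-clearance, and green-key grants T17 (Rule 6).
Holding T17 and L34 grants L26 (Rule 2).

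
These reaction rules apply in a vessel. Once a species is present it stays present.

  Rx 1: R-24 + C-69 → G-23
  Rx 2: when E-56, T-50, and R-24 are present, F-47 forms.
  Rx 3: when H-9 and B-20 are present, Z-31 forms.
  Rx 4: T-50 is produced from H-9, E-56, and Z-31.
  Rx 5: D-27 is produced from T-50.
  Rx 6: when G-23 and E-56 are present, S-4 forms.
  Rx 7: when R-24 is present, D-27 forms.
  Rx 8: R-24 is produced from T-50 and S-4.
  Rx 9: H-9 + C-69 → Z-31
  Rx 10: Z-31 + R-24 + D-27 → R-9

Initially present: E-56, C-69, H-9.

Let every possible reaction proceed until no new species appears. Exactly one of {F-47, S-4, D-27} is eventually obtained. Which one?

D-27

H-9 and C-69 present → Z-31 forms (Rx 9).
H-9, E-56, and Z-31 present → T-50 forms (Rx 4).
T-50 present → D-27 forms (Rx 5).
S-4 would need G-23 and E-56 (Rx 6), but G-23 never forms. F-47 would need E-56, T-50, and R-24 (Rx 2), but R-24 never forms.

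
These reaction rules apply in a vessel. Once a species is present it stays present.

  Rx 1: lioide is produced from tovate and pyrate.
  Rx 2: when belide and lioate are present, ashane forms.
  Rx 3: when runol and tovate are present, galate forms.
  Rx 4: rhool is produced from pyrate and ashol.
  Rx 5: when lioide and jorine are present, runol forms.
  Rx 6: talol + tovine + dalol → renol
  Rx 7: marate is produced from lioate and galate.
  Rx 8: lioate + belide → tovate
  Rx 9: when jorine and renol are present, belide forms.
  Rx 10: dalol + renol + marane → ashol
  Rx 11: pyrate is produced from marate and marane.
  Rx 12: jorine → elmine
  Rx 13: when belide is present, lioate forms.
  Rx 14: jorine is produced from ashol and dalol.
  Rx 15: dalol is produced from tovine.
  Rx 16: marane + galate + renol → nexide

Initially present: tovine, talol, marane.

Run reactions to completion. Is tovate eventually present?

Yes

tovine present → dalol forms (Rx 15).
talol, tovine, and dalol present → renol forms (Rx 6).
dalol, renol, and marane present → ashol forms (Rx 10).
ashol and dalol present → jorine forms (Rx 14).
jorine and renol present → belide forms (Rx 9).
belide present → lioate forms (Rx 13).
lioate and belide present → tovate forms (Rx 8).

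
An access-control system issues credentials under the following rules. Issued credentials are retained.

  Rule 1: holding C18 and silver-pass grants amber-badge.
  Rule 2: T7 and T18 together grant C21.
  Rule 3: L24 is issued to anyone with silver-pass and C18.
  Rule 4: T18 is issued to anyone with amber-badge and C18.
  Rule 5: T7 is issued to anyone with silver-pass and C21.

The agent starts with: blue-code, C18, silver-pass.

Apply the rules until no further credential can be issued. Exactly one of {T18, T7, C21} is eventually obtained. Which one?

T18

Holding C18 and silver-pass grants amber-badge (Rule 1).
Holding amber-badge and C18 grants T18 (Rule 4).
T7 would need silver-pass and C21 (Rule 5), but C21 is never granted. C21 would need T7 and T18 (Rule 2), but T7 is never granted.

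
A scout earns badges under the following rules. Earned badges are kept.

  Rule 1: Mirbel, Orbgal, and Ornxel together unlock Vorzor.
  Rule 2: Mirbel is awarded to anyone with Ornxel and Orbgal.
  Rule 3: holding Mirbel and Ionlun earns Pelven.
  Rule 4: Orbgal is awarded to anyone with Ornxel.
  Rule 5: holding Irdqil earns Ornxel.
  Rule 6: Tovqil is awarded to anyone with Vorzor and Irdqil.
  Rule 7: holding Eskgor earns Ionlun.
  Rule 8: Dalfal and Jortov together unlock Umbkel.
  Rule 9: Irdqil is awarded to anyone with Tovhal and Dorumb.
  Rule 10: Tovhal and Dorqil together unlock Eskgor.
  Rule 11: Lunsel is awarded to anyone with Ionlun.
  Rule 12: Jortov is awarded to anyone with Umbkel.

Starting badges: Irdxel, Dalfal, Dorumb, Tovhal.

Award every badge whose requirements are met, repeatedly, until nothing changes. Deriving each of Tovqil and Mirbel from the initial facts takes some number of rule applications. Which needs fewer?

Mirbel

Mirbel: With Tovhal and Dorumb, Irdqil is earned (Rule 9). With Irdqil, Ornxel is earned (Rule 5). With Ornxel, Orbgal is earned (Rule 4). With Ornxel and Orbgal, Mirbel is earned (Rule 2). [4 rule applications]
Tovqil: With Tovhal and Dorumb, Irdqil is earned (Rule 9). With Irdqil, Ornxel is earned (Rule 5). With Ornxel, Orbgal is earned (Rule 4). With Ornxel and Orbgal, Mirbel is earned (Rule 2). With Mirbel, Orbgal, and Ornxel, Vorzor is earned (Rule 1). With Vorzor and Irdqil, Tovqil is earned (Rule 6). [6 rule applications]
Mirbel needs fewer.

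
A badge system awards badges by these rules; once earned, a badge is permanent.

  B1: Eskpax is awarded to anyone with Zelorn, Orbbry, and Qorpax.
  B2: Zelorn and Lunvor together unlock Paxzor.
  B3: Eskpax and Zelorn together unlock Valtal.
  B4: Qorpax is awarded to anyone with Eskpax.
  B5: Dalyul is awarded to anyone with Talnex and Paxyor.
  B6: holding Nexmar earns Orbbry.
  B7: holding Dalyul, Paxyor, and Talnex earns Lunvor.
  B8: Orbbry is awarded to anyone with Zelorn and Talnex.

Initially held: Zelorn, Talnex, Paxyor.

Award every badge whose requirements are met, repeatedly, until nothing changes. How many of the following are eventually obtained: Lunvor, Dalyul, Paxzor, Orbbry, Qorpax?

With Talnex and Paxyor, Dalyul is earned (B5).
With Zelorn and Talnex, Orbbry is earned (B8).
With Dalyul, Paxyor, and Talnex, Lunvor is earned (B7).
With Zelorn and Lunvor, Paxzor is earned (B2).
Lunvor: reached.
Dalyul: reached.
Paxzor: reached.
Orbbry: reached.
Qorpax would need Eskpax (B4), but Eskpax is never earned.
Reached: Lunvor, Dalyul, Paxzor, and Orbbry — 4 of the 5.

4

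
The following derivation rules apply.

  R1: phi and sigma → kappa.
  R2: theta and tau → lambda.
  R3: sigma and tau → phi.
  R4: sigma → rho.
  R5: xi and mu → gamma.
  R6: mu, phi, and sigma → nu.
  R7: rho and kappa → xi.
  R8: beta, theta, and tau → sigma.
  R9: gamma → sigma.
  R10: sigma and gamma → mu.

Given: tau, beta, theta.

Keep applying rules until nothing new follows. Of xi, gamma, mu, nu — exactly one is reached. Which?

xi

From beta, theta, and tau, R8 gives sigma.
sigma and tau hold, so phi follows (R3).
sigma holds, so rho follows (R4).
phi and sigma hold, so kappa follows (R1).
rho and kappa hold, so xi follows (R7).
gamma would need xi and mu (R5), but mu is never established. mu would need sigma and gamma (R10), but gamma is never established. nu would need mu, phi, and sigma (R6), but mu is never established.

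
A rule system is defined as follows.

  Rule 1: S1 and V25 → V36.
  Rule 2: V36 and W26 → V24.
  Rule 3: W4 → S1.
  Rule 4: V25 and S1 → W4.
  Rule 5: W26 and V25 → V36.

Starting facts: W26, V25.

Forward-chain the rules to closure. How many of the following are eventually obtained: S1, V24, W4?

1

From W26 and V25, Rule 5 gives V36.
V36 and W26 hold, so V24 follows (Rule 2).
S1 would need W4 (Rule 3), but W4 is never established.
V24: reached.
W4 would need V25 and S1 (Rule 4), but S1 is never established.
Reached: V24 — 1 of the 3.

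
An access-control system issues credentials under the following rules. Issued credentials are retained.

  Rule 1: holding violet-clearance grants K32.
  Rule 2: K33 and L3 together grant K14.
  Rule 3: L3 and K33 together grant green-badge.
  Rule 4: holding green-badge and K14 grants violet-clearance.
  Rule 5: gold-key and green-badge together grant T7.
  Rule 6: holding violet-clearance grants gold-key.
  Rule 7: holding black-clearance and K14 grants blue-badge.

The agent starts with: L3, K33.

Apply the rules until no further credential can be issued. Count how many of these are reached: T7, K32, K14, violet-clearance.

4

Holding K33 and L3 grants K14 (Rule 2).
Holding L3 and K33 grants green-badge (Rule 3).
Holding green-badge and K14 grants violet-clearance (Rule 4).
Holding violet-clearance grants gold-key (Rule 6).
Holding violet-clearance grants K32 (Rule 1).
Holding gold-key and green-badge grants T7 (Rule 5).
T7: reached.
K32: reached.
K14: reached.
violet-clearance: reached.
All 4 are reached.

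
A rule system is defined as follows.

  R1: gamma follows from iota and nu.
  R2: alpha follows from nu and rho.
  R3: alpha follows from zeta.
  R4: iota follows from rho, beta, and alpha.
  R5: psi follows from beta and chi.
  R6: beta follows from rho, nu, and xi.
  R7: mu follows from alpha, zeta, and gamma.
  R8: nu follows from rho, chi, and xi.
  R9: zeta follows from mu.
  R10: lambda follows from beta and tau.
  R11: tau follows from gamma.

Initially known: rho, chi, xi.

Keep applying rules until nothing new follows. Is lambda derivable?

Yes

rho, chi, and xi hold, so nu follows (R8).
rho, nu, and xi hold, so beta follows (R6).
From nu and rho, R2 gives alpha.
From rho, beta, and alpha, R4 gives iota.
From iota and nu, R1 gives gamma.
From gamma, R11 gives tau.
beta and tau hold, so lambda follows (R10).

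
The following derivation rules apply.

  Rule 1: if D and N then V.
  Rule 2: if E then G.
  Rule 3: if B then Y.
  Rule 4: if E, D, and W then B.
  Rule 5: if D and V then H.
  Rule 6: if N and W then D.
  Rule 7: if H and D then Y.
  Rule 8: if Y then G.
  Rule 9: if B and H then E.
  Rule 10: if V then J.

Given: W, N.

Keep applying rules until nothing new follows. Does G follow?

Yes

N and W hold, so D follows (Rule 6).
From D and N, Rule 1 gives V.
D and V hold, so H follows (Rule 5).
H and D hold, so Y follows (Rule 7).
Y holds, so G follows (Rule 8).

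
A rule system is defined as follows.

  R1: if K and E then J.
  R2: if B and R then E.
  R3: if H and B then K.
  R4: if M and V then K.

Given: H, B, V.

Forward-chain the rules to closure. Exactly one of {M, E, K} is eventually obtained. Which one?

From H and B, R3 gives K.
No rule produces M, and it is not given. E would need B and R (R2), but R is never established.

K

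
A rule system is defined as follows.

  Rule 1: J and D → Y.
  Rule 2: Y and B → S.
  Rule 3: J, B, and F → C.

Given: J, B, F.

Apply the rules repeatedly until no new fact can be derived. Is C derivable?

From J, B, and F, Rule 3 gives C.

Yes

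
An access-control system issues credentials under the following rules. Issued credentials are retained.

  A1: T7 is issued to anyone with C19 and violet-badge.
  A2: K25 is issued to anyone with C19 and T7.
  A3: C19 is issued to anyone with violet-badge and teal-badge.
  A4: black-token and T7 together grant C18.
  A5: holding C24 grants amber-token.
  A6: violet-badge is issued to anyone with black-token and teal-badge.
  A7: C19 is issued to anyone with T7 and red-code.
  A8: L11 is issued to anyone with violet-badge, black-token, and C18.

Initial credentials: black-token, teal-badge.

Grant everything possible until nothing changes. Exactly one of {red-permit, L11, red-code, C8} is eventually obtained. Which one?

Holding black-token and teal-badge grants violet-badge (A6).
Holding violet-badge and teal-badge grants C19 (A3).
Holding C19 and violet-badge grants T7 (A1).
Holding black-token and T7 grants C18 (A4).
Holding violet-badge, black-token, and C18 grants L11 (A8).
No rule produces red-code, and it is not given. No rule produces C8, and it is not given. No rule produces red-permit, and it is not given.

L11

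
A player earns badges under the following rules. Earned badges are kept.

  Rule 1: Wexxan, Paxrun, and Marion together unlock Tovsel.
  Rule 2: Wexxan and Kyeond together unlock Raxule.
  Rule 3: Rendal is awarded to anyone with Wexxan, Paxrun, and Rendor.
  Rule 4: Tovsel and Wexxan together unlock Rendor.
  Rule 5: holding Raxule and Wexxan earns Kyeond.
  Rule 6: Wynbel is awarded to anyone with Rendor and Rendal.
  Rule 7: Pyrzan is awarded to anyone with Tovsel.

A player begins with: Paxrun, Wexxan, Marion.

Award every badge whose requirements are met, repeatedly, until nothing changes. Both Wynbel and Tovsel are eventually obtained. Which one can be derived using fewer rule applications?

Tovsel

Tovsel: With Wexxan, Paxrun, and Marion, Tovsel is earned (Rule 1). [1 rule application]
Wynbel: With Wexxan, Paxrun, and Marion, Tovsel is earned (Rule 1). With Tovsel and Wexxan, Rendor is earned (Rule 4). With Wexxan, Paxrun, and Rendor, Rendal is earned (Rule 3). With Rendor and Rendal, Wynbel is earned (Rule 6). [4 rule applications]
Tovsel needs fewer.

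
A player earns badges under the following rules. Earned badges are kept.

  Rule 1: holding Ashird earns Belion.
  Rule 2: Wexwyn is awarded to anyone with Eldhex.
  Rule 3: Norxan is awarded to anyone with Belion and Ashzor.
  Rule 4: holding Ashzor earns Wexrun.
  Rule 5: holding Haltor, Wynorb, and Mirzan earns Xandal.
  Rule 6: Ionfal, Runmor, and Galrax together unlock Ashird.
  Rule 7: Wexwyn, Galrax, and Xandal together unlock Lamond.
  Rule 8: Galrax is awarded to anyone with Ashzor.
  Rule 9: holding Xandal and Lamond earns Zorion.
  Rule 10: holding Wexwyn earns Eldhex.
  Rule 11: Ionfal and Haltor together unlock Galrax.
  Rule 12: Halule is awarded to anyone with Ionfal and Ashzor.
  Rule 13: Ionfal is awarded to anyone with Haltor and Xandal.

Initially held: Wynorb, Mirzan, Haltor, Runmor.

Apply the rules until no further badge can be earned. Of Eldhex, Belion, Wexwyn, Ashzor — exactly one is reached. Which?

Belion

With Haltor, Wynorb, and Mirzan, Xandal is earned (Rule 5).
With Haltor and Xandal, Ionfal is earned (Rule 13).
With Ionfal and Haltor, Galrax is earned (Rule 11).
With Ionfal, Runmor, and Galrax, Ashird is earned (Rule 6).
With Ashird, Belion is earned (Rule 1).
No rule produces Ashzor, and it is not given. Eldhex would need Wexwyn (Rule 10), but Wexwyn is never earned. Wexwyn would need Eldhex (Rule 2), but Eldhex is never earned.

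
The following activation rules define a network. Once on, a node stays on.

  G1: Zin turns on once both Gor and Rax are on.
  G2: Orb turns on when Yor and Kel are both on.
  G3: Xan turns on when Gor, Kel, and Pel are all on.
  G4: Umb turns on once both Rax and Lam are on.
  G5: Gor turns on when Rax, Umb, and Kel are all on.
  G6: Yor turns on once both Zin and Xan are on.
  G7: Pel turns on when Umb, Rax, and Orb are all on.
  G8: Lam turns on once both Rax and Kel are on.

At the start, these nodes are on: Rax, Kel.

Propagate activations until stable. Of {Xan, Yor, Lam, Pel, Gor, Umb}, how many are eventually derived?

3

G8: Rax and Kel on → Lam on.
Rax and Lam are on, so Umb turns on (G4).
Rax, Umb, and Kel are on, so Gor turns on (G5).
Xan would need Gor, Kel, and Pel (G3), but Pel never turns on.
Yor would need Zin and Xan (G6), but Xan never turns on.
Lam: reached.
Pel would need Umb, Rax, and Orb (G7), but Orb never turns on.
Gor: reached.
Umb: reached.
Reached: Lam, Gor, and Umb — 3 of the 6.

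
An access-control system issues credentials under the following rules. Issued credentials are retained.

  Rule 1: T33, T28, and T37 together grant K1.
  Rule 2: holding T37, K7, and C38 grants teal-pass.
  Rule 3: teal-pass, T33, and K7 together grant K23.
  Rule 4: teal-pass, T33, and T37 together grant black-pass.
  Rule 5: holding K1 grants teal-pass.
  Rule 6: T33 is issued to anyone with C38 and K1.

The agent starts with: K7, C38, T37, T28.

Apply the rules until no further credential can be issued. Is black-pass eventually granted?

No

black-pass would need teal-pass, T33, and T37 (Rule 4), but T33 is never granted.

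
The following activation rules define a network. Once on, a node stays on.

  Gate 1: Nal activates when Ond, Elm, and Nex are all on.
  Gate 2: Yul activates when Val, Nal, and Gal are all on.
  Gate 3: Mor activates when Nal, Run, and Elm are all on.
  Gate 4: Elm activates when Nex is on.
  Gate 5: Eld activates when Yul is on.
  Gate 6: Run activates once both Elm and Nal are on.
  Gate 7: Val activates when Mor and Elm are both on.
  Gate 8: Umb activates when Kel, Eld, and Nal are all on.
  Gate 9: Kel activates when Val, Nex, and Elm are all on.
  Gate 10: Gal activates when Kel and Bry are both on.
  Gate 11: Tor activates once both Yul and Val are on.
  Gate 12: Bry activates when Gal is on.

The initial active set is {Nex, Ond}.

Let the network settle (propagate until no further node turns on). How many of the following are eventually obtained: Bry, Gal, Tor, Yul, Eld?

Bry would need Gal (Gate 12), but Gal never turns on.
Gal would need Kel and Bry (Gate 10), but Bry never turns on.
Tor would need Yul and Val (Gate 11), but Yul never turns on.
Yul would need Val, Nal, and Gal (Gate 2), but Gal never turns on.
Eld would need Yul (Gate 5), but Yul never turns on.
None of the 5 are reached.

0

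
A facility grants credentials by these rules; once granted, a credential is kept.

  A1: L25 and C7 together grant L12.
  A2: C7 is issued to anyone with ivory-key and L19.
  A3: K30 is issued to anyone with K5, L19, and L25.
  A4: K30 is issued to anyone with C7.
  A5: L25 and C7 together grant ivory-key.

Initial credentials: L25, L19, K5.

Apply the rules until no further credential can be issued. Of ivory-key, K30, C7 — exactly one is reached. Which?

Holding K5, L19, and L25 grants K30 (A3).
C7 would need ivory-key and L19 (A2), but ivory-key is never granted. ivory-key would need L25 and C7 (A5), but C7 is never granted.

K30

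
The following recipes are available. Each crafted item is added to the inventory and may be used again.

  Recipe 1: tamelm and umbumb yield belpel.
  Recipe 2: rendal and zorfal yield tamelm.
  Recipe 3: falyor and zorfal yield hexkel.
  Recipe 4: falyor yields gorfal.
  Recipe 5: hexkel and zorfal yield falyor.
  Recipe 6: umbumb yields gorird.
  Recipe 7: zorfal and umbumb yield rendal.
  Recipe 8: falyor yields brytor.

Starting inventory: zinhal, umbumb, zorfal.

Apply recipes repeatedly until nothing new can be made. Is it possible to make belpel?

Yes

Using Recipe 7, zorfal and umbumb make rendal.
Using Recipe 2, rendal and zorfal make tamelm.
tamelm and umbumb → belpel (Recipe 1).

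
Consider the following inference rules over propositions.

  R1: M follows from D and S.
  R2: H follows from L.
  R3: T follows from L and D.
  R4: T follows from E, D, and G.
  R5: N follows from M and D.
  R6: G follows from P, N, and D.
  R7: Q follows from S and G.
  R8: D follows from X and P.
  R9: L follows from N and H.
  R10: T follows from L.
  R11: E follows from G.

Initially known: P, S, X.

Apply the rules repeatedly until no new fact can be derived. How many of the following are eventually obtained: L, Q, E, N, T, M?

X and P hold, so D follows (R8).
From D and S, R1 gives M.
From M and D, R5 gives N.
From P, N, and D, R6 gives G.
G holds, so E follows (R11).
S and G hold, so Q follows (R7).
E, D, and G hold, so T follows (R4).
L would need N and H (R9), but H is never established.
Q: reached.
E: reached.
N: reached.
T: reached.
M: reached.
Reached: Q, E, N, T, and M — 5 of the 6.

5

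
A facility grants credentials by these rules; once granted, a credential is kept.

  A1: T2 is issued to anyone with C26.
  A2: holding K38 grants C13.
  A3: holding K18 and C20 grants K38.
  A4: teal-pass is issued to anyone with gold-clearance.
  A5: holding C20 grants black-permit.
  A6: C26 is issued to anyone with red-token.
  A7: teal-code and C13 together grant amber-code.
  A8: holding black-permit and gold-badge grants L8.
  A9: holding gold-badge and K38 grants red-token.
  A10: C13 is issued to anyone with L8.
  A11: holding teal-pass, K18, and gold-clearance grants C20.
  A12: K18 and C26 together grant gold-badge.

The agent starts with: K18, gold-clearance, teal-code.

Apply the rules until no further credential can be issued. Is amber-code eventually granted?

Yes

Holding gold-clearance grants teal-pass (A4).
Holding teal-pass, K18, and gold-clearance grants C20 (A11).
Holding K18 and C20 grants K38 (A3).
Holding K38 grants C13 (A2).
Holding teal-code and C13 grants amber-code (A7).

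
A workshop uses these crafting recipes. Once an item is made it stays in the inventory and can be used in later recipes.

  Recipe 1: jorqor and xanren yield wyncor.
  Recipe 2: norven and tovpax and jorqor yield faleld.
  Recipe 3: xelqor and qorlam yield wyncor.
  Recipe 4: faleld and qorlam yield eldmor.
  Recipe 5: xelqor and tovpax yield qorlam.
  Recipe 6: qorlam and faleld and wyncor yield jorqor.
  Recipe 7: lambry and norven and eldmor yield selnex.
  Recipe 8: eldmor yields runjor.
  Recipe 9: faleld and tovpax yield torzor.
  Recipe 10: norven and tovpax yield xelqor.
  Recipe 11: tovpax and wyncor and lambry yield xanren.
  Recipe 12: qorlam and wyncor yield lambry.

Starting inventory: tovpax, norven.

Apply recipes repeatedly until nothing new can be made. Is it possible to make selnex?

No

selnex would need lambry, norven, and eldmor (Recipe 7), but eldmor is never obtained.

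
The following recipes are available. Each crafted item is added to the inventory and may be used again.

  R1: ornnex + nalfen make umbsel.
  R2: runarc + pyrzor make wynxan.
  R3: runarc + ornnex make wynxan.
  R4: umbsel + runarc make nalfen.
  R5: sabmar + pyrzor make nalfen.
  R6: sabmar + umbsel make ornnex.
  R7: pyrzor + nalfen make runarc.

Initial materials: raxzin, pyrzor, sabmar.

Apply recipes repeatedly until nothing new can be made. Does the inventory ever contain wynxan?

Yes

Using R5, sabmar and pyrzor make nalfen.
pyrzor + nalfen → runarc (R7).
runarc + pyrzor → wynxan (R2).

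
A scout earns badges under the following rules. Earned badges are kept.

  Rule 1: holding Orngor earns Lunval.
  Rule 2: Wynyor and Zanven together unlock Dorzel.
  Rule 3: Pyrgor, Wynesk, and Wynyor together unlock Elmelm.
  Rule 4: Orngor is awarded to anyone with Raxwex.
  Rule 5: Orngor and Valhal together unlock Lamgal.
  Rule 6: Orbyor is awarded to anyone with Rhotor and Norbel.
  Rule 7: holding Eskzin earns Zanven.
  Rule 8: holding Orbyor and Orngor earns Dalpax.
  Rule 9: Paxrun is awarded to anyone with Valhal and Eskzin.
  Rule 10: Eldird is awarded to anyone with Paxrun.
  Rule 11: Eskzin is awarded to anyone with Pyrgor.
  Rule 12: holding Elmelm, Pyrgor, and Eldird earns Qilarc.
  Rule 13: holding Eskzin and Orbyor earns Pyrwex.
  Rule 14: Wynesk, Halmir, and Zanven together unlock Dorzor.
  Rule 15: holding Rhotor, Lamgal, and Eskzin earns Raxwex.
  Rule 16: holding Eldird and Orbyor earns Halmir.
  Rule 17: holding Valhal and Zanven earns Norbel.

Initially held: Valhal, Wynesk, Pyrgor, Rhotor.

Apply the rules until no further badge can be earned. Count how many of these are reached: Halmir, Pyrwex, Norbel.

With Pyrgor, Eskzin is earned (Rule 11).
With Valhal and Eskzin, Paxrun is earned (Rule 9).
With Eskzin, Zanven is earned (Rule 7).
With Paxrun, Eldird is earned (Rule 10).
With Valhal and Zanven, Norbel is earned (Rule 17).
With Rhotor and Norbel, Orbyor is earned (Rule 6).
With Eskzin and Orbyor, Pyrwex is earned (Rule 13).
With Eldird and Orbyor, Halmir is earned (Rule 16).
Halmir: reached.
Pyrwex: reached.
Norbel: reached.
All 3 are reached.

3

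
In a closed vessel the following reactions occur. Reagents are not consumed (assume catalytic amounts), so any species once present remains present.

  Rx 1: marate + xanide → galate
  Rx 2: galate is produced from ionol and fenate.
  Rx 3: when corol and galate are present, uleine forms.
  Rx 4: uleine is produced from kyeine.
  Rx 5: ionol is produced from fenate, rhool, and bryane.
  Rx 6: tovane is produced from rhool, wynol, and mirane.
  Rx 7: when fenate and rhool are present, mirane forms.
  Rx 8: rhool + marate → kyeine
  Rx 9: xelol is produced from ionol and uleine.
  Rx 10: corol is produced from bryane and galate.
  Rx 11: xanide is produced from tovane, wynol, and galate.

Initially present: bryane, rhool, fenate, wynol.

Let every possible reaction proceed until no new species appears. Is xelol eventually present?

Yes

fenate, rhool, and bryane present → ionol forms (Rx 5).
ionol and fenate present → galate forms (Rx 2).
bryane and galate present → corol forms (Rx 10).
corol and galate present → uleine forms (Rx 3).
ionol and uleine present → xelol forms (Rx 9).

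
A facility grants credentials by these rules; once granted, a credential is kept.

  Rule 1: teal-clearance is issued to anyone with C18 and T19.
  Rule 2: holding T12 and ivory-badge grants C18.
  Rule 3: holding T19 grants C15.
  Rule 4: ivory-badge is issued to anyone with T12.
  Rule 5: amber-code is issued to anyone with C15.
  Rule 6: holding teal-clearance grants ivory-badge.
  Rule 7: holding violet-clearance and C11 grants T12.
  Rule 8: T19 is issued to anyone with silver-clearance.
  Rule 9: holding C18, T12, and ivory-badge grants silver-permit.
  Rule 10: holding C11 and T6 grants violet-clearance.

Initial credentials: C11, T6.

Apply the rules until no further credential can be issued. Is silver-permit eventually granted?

Yes

Holding C11 and T6 grants violet-clearance (Rule 10).
Holding violet-clearance and C11 grants T12 (Rule 7).
Holding T12 grants ivory-badge (Rule 4).
Holding T12 and ivory-badge grants C18 (Rule 2).
Holding C18, T12, and ivory-badge grants silver-permit (Rule 9).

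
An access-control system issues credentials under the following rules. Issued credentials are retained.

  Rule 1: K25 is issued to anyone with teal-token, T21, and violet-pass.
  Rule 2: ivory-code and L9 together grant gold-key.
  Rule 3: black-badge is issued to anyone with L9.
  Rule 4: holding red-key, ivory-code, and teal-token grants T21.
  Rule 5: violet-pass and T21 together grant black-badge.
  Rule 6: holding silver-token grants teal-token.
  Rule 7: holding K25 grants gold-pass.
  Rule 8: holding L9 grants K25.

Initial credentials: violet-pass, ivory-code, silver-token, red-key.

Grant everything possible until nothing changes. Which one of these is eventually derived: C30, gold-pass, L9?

gold-pass

Holding silver-token grants teal-token (Rule 6).
Holding red-key, ivory-code, and teal-token grants T21 (Rule 4).
Holding teal-token, T21, and violet-pass grants K25 (Rule 1).
Holding K25 grants gold-pass (Rule 7).
No rule produces C30, and it is not given. No rule produces L9, and it is not given.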